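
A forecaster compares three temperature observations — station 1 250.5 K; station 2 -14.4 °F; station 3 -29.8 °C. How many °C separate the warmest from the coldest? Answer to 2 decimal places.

7.15 °C

station 1: 250.5 K = -22.650 °C.
station 2: -14.4 °F = -25.778 °C.
Spread: (-22.650) − (-29.800) = 7.150 °C.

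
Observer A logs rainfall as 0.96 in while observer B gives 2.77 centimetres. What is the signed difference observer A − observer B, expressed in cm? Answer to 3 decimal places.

observer A: 0.96 in = 2.43840 cm.
Difference: 2.43840 − 2.77000 = -0.332 cm.

-0.332 cm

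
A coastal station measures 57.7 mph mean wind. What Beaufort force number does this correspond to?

57.7 mph = 25.8 m/s, which is Beaufort 10 (storm, 24.5–28.4 m/s).

Beaufort force 10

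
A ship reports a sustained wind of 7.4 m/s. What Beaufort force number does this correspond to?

Beaufort force 4

7.4 m/s lies in the Beaufort 4 band (moderate breeze, 5.5–7.9 m/s).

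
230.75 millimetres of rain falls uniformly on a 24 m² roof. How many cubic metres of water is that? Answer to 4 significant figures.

1 mm over 1 m² is 1 L, so volume = 230.75 × 24 = 5538 L = 5.538 m³.

5.538 cubic metres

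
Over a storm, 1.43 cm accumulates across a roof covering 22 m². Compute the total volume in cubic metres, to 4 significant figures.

Depth: 1.43 cm × 10 = 14.3 mm.
1 mm over 1 m² is 1 L, so volume = 14.3 × 22 = 314.6 L = 0.3146 m³.

0.3146 cubic metres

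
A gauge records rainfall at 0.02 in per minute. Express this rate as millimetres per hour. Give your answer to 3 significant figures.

30.5 mm/hour

0.02 in/minute × 25.4 mm/in × 60 minute/hour = 30.5 mm/hour.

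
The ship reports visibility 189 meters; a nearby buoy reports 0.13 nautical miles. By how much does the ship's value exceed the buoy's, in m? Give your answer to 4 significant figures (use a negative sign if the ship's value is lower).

-51.76 m

the buoy: 0.13 nmi = 240.7600 m.
Difference: 189.0000 − 240.7600 = -51.76 m.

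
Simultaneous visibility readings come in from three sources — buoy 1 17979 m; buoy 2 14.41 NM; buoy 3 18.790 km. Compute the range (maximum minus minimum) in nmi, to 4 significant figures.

4.702 nmi

buoy 1: 17979 m = 9.70788 nmi.
buoy 3: 18.790 km = 10.14579 nmi.
Spread: 14.41000 − 9.70788 = 4.702 nmi.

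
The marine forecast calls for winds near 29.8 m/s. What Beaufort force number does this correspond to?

29.8 m/s lies in the Beaufort 11 band (violent storm, 28.5–32.6 m/s).

Beaufort force 11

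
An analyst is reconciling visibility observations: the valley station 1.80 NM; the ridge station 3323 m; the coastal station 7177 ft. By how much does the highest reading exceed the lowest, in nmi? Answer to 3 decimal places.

the ridge station: 3323 m = 1.79428 nmi.
the coastal station: 7177 ft = 1.18118 nmi.
Spread: 1.80000 − 1.18118 = 0.619 nmi.

0.619 nmi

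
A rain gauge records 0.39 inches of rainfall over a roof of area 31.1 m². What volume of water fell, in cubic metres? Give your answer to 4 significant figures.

0.3081 cubic metres

Depth: 0.39 in × 25.4 = 9.906 mm.
1 mm over 1 m² is 1 L, so volume = 9.906 × 31.1 = 308.0766 L = 0.3081 m³.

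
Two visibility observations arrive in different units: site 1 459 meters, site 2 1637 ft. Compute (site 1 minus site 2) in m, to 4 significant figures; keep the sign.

site 2: 1637 ft = 498.9576 m.
Difference: 459.0000 − 498.9576 = -39.96 m.

-39.96 m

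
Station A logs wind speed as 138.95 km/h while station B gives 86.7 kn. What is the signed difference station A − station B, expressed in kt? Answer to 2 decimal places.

station A: 138.95 km/h = 75.0270 kt.
Difference: 75.0270 − 86.7000 = -11.67 kt.

-11.67 kt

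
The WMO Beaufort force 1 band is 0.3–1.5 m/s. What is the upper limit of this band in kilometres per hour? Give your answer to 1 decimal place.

0.3–1.5 m/s × 3.6 = 1.1–5.4 km/h.

5.4 km/h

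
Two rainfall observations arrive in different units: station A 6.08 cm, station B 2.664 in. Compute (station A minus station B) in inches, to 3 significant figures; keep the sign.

station A: 6.08 cm = 2.39370 in.
Difference: 2.39370 − 2.66400 = -0.270 in.

-0.270 in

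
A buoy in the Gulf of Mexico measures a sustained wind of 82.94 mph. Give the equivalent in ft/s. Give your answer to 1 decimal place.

121.6 ft/s

1 mph = 1.46667 ft/s, so 82.94 × 1.46667 = 121.6 ft/s.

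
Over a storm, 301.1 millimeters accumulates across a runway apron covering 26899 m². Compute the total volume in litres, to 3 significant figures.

1 mm over 1 m² is 1 L, so volume = 301.1 × 26899 = 8099288.9 L ≈ 8100000 L.

8100000 litres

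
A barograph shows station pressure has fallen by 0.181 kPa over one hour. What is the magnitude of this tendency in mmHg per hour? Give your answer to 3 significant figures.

0.181 kPa / 1 h × 7.50062 mmHg/kPa = 1.36 mmHg/h.

1.36 mmHg per hour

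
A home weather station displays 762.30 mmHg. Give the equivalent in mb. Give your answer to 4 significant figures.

1016 mb

1 mmHg = 1.33322 mb, so 762.30 × 1.33322 = 1016 mb.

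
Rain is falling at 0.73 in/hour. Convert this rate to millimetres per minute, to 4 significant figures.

0.73 in/hour × 25.4 mm/in × 0.0166667 hour/minute = 0.3090 mm/minute.

0.3090 mm/minute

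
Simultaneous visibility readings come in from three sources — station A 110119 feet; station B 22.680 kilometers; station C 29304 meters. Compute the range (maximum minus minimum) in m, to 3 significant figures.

10900 m

station A: 110119 ft = 33564.27 m.
station B: 22.680 km = 22680.00 m.
Spread: 33564.27 − 22680.00 = 10900 m.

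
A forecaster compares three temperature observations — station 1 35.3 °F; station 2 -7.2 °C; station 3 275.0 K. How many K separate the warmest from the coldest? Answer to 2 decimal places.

9.05 K

station 1: 35.3 °F = 1.833 °C.
station 3: 275.0 K = 1.850 °C.
Spread: 1.850 − (-7.200) = 9.050 °C.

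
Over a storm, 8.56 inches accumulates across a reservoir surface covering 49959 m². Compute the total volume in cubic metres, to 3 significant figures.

10900 cubic metres

Depth: 8.56 in × 25.4 = 217.424 mm.
1 mm over 1 m² is 1 L, so volume = 217.424 × 49959 = 10862286 L = 10900 m³.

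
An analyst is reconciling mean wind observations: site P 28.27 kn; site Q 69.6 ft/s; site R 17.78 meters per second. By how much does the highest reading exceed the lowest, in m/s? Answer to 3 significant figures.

6.67 m/s

site P: 28.27 kt = 14.5433 m/s.
site Q: 69.6 ft/s = 21.2141 m/s.
Spread: 21.2141 − 14.5433 = 6.67 m/s.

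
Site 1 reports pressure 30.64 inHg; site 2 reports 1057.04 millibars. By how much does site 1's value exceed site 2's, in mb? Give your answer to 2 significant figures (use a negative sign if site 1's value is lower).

site 1: 30.64 inHg = 1037.59 mb.
Difference: 1037.59 − 1057.04 = -19 mb.

-19 mb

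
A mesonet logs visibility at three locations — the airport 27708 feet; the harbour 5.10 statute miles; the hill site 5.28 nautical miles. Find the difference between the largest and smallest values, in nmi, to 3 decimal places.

0.848 nmi

the airport: 27708 ft = 4.56015 nmi.
the harbour: 5.10 SM = 4.43178 nmi.
Spread: 5.28000 − 4.43178 = 0.848 nmi.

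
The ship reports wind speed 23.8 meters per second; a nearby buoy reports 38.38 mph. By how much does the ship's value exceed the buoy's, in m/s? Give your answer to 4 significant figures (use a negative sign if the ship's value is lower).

the buoy: 38.38 mph = 17.15740 m/s.
Difference: 23.80000 − 17.15740 = 6.643 m/s.

6.643 m/s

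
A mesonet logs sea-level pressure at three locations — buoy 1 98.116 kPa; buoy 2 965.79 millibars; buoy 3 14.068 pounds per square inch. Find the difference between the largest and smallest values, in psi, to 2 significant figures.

0.22 psi

buoy 1: 98.116 kPa = 14.2305 psi.
buoy 2: 965.79 mb = 14.0076 psi.
Spread: 14.2305 − 14.0076 = 0.22 psi.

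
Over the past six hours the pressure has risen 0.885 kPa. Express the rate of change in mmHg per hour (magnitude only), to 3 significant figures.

0.885 kPa / 6 h × 7.50062 mmHg/kPa = 1.11 mmHg/h.

1.11 mmHg per hour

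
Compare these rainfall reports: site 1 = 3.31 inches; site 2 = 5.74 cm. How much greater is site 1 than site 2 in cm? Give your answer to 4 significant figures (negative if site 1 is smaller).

site 1: 3.31 in = 8.40740 cm.
Difference: 8.40740 − 5.74000 = 2.667 cm.

2.667 cm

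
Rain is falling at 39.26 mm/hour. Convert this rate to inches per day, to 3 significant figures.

39.26 mm/hour × 0.0393701 in/mm × 24 hour/day = 37.1 in/day.

37.1 in/day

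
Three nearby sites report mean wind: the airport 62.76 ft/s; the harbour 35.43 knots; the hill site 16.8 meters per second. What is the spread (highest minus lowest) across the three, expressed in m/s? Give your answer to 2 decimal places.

2.33 m/s

the airport: 62.76 ft/s = 19.1292 m/s.
the harbour: 35.43 kt = 18.2268 m/s.
Spread: 19.1292 − 16.8000 = 2.33 m/s.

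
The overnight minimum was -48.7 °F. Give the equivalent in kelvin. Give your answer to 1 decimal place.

First to °C: -44.83 °C.
Then to K: 228.3 K.

228.3 K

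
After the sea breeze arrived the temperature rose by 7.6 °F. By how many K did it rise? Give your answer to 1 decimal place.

For a temperature change the 32° offset cancels: ΔK = 7.6 × 0.5556 = 4.2 K.

4.2 K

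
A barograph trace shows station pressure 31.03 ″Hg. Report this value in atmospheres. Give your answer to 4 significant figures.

1.037 atm

1 inHg = 0.0334211 atm, so 31.03 × 0.0334211 = 1.037 atm.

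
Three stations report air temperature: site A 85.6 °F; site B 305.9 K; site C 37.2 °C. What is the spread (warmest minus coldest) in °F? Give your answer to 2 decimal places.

site A: 85.6 °F = 29.778 °C.
site B: 305.9 K = 32.750 °C.
Spread: 37.200 − 29.778 = 7.422 °C = 13.36 °F.

13.36 °F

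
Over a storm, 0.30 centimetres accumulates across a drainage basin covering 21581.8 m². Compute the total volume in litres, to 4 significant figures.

64750 litres

Depth: 0.30 cm × 10 = 3 mm.
1 mm over 1 m² is 1 L, so volume = 3 × 21581.8 = 64745.4 L ≈ 64750 L.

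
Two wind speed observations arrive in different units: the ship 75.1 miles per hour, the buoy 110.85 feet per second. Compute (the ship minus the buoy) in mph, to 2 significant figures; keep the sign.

-0.48 mph

the buoy: 110.85 ft/s = 75.5795 mph.
Difference: 75.1000 − 75.5795 = -0.48 mph.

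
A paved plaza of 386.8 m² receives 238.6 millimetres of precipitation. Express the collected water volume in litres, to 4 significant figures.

92290 litres

1 mm over 1 m² is 1 L, so volume = 238.6 × 386.8 = 92290.48 L ≈ 92290 L.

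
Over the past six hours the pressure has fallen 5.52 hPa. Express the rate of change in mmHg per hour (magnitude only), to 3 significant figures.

5.52 hPa / 6 h × 0.750062 mmHg/hPa = 0.690 mmHg/h.

0.690 mmHg per hour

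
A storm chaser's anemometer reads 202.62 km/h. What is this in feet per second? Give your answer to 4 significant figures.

1 km/h = 0.911344 ft/s, so 202.62 × 0.911344 = 184.7 ft/s.

184.7 ft/s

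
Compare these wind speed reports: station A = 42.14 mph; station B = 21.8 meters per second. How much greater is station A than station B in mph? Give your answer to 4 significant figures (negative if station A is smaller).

station B: 21.8 m/s = 48.76521 mph.
Difference: 42.14000 − 48.76521 = -6.625 mph.

-6.625 mph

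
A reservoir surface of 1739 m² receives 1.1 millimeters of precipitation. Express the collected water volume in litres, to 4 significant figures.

1 mm over 1 m² is 1 L, so volume = 1.1 × 1739 = 1912.9 L ≈ 1913 L.

1913 litres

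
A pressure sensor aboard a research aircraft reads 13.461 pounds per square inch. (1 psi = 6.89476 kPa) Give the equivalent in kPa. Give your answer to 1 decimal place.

1 psi = 6.89476 kPa, so 13.461 × 6.89476 = 92.8 kPa.

92.8 kPa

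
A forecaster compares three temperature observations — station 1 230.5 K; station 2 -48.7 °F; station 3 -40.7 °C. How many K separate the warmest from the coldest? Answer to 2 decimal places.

4.13 K

station 1: 230.5 K = -42.650 °C.
station 2: -48.7 °F = -44.833 °C.
Spread: (-40.700) − (-44.833) = 4.133 °C.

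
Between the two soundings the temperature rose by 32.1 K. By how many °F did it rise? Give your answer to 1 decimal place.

57.8 °F

A change of 1 °C equals a change of 1.8 °F: Δ°F = 32.1 × 1.8 = 57.8 °F.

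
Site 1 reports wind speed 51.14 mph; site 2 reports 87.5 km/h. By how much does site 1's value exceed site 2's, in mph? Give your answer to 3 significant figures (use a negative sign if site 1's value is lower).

-3.23 mph

site 2: 87.5 km/h = 54.3700 mph.
Difference: 51.1400 − 54.3700 = -3.23 mph.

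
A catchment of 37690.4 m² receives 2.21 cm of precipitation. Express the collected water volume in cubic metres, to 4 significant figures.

833.0 cubic metres

Depth: 2.21 cm × 10 = 22.1 mm.
1 mm over 1 m² is 1 L, so volume = 22.1 × 37690.4 = 832957.84 L = 833.0 m³.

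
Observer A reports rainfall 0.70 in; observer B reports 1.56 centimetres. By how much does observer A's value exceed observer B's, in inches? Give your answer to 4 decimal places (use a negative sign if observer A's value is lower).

observer B: 1.56 cm = 0.614173 in.
Difference: 0.700000 − 0.614173 = 0.0858 in.

0.0858 in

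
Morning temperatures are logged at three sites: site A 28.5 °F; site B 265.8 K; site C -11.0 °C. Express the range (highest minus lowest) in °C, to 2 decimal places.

9.06 °C

site A: 28.5 °F = -1.944 °C.
site B: 265.8 K = -7.350 °C.
Spread: (-1.944) − (-11.000) = 9.056 °C.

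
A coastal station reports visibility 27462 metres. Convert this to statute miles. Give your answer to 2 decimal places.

1 m = 0.000621371 SM, so 27462 × 0.000621371 = 17.06 SM.

17.06 SM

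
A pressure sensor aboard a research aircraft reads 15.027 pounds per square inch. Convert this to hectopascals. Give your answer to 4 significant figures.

1 psi = 68.9476 hPa, so 15.027 × 68.9476 = 1036 hPa.

1036 hPa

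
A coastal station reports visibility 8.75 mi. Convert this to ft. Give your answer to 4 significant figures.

46200 ft

1 SM = 5280 ft, so 8.75 × 5280 = 46200 ft.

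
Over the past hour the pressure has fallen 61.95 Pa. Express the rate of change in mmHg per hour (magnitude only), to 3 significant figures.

61.95 Pa / 1 h × 0.00750062 mmHg/Pa = 0.465 mmHg/h.

0.465 mmHg per hour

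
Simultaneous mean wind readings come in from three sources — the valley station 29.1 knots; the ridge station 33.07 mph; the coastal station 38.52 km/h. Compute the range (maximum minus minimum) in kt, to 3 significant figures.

the ridge station: 33.07 mph = 28.7370 kt.
the coastal station: 38.52 km/h = 20.7991 kt.
Spread: 29.1000 − 20.7991 = 8.30 kt.

8.30 kt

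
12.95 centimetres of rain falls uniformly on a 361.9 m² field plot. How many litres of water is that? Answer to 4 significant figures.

Depth: 12.95 cm × 10 = 129.5 mm.
1 mm over 1 m² is 1 L, so volume = 129.5 × 361.9 = 46866.05 L ≈ 46870 L.

46870 litres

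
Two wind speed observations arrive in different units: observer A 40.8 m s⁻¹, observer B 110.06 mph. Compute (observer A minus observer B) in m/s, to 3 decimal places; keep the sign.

-8.401 m/s

observer B: 110.06 mph = 49.20122 m/s.
Difference: 40.80000 − 49.20122 = -8.401 m/s.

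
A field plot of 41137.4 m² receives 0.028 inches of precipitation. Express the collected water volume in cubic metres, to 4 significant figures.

Depth: 0.028 in × 25.4 = 0.7112 mm.
1 mm over 1 m² is 1 L, so volume = 0.7112 × 41137.4 = 29256.919 L = 29.26 m³.

29.26 cubic metres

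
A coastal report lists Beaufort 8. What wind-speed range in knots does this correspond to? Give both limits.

Beaufort 8 (gale) spans 34–40 knots.

34 to 40 kt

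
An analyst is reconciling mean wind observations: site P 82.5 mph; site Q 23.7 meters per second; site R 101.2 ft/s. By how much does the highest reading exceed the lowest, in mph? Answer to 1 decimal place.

site Q: 23.7 m/s = 53.015 mph.
site R: 101.2 ft/s = 69.000 mph.
Spread: 82.500 − 53.015 = 29.5 mph.

29.5 mph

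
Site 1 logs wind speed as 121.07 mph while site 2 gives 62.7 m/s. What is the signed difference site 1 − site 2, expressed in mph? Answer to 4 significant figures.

-19.19 mph

site 2: 62.7 m/s = 140.2559 mph.
Difference: 121.0700 − 140.2559 = -19.19 mph.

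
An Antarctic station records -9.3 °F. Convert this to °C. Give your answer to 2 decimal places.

°C = (°F − 32) × 5/9 = (-9.3 − 32) / 1.8 = -22.94 °C.

-22.94 °C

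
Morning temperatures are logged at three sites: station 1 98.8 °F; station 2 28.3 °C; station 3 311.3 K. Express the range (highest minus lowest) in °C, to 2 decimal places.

9.85 °C

station 1: 98.8 °F = 37.111 °C.
station 3: 311.3 K = 38.150 °C.
Spread: 38.150 − 28.300 = 9.850 °C.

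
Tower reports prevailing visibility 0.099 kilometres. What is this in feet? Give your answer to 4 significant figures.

1 km = 3280.84 ft, so 0.099 × 3280.84 = 324.8 ft.

324.8 ft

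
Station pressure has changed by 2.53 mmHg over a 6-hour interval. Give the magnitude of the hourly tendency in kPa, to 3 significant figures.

0.0562 kPa per hour

2.53 mmHg / 6 h × 0.133322 kPa/mmHg = 0.0562 kPa/h.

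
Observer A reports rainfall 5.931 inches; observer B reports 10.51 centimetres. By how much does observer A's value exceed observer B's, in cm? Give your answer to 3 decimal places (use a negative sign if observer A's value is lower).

4.555 cm

observer A: 5.931 in = 15.06474 cm.
Difference: 15.06474 − 10.51000 = 4.555 cm.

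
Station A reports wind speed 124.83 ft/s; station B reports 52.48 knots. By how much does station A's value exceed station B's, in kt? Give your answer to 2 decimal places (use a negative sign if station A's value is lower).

station A: 124.83 ft/s = 73.9598 kt.
Difference: 73.9598 − 52.4800 = 21.48 kt.

21.48 kt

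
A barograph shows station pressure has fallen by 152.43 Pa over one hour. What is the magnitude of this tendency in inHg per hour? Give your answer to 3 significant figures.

152.43 Pa / 1 h × 0.0002953 inHg/Pa = 0.0450 inHg/h.

0.0450 inHg per hour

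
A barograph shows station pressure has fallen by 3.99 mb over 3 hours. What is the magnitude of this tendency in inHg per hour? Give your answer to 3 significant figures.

0.0393 inHg per hour

3.99 mb / 3 h × 0.02953 inHg/mb = 0.0393 inHg/h.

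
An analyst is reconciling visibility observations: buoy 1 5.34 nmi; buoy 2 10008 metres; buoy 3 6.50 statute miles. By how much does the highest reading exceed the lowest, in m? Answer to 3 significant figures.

571 m

buoy 1: 5.34 nmi = 9889.68 m.
buoy 3: 6.50 SM = 10460.74 m.
Spread: 10460.74 − 9889.68 = 571 m.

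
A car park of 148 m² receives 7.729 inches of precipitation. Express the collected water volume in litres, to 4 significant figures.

29050 litres

Depth: 7.729 in × 25.4 = 196.3166 mm.
1 mm over 1 m² is 1 L, so volume = 196.3166 × 148 = 29054.857 L ≈ 29050 L.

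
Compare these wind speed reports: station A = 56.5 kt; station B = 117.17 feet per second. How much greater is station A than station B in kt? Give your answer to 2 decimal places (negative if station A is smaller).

-12.92 kt

station B: 117.17 ft/s = 69.4213 kt.
Difference: 56.5000 − 69.4213 = -12.92 kt.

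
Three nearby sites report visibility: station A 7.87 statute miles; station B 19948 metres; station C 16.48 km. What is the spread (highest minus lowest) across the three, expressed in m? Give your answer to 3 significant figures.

7280 m

station A: 7.87 SM = 12665.54 m.
station C: 16.48 km = 16480.00 m.
Spread: 19948.00 − 12665.54 = 7280 m.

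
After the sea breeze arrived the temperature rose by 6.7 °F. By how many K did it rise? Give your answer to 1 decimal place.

For a temperature change the 32° offset cancels: ΔK = 6.7 × 0.5556 = 3.7 K.

3.7 K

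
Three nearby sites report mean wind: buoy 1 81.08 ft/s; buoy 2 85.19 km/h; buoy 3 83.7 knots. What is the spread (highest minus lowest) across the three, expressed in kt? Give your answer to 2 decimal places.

37.70 kt

buoy 1: 81.08 ft/s = 48.0386 kt.
buoy 2: 85.19 km/h = 45.9989 kt.
Spread: 83.7000 − 45.9989 = 37.70 kt.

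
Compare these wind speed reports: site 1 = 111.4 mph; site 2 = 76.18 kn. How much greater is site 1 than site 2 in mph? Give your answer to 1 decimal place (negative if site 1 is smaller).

23.7 mph

site 2: 76.18 kt = 87.666 mph.
Difference: 111.400 − 87.666 = 23.7 mph.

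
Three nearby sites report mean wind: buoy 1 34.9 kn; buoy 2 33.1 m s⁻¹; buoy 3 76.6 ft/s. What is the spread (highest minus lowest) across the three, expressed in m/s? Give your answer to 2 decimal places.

15.15 m/s

buoy 1: 34.9 kt = 17.9541 m/s.
buoy 3: 76.6 ft/s = 23.3477 m/s.
Spread: 33.1000 − 17.9541 = 15.15 m/s.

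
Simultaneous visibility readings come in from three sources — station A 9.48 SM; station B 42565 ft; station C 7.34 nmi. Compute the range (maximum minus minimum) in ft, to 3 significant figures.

7490 ft

station A: 9.48 SM = 50054.40 ft.
station C: 7.34 nmi = 44598.69 ft.
Spread: 50054.40 − 42565.00 = 7490 ft.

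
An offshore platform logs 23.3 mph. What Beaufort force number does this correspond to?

23.3 mph = 10.4 m/s, which is Beaufort 5 (fresh breeze, 8.0–10.7 m/s).

Beaufort force 5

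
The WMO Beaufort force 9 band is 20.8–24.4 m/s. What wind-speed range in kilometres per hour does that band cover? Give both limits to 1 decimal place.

74.9 to 87.8 km/h

20.8–24.4 m/s × 3.6 = 74.9–87.8 km/h.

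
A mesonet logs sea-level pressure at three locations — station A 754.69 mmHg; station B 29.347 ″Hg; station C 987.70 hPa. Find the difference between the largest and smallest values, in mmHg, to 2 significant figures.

14 mmHg

station B: 29.347 inHg = 745.41 mmHg.
station C: 987.70 hPa = 740.84 mmHg.
Spread: 754.69 − 740.84 = 14 mmHg.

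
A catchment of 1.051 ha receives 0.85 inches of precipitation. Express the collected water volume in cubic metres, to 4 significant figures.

Depth: 0.85 in × 25.4 = 21.59 mm.
Area: 1.051 ha = 10510 m².
1 mm over 1 m² is 1 L, so volume = 21.59 × 10510 = 226910.9 L = 226.9 m³.

226.9 cubic metres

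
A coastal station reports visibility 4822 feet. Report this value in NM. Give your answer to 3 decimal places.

1 ft = 0.000164579 nmi, so 4822 × 0.000164579 = 0.794 nmi.

0.794 nmi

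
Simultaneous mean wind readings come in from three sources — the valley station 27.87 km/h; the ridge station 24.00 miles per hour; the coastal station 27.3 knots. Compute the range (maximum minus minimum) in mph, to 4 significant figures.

14.10 mph

the valley station: 27.87 km/h = 17.3176 mph.
the coastal station: 27.3 kt = 31.4163 mph.
Spread: 31.4163 − 17.3176 = 14.10 mph.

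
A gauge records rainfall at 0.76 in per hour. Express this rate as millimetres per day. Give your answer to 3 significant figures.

463 mm/day

0.76 in/hour × 25.4 mm/in × 24 hour/day = 463 mm/day.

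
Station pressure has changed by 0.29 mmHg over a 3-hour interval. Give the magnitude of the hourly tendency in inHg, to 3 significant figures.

0.00381 inHg per hour

0.29 mmHg / 3 h × 0.0393701 inHg/mmHg = 0.00381 inHg/h.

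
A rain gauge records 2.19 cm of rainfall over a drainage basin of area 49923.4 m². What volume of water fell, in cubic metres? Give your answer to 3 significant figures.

1090 cubic metres

Depth: 2.19 cm × 10 = 21.9 mm.
1 mm over 1 m² is 1 L, so volume = 21.9 × 49923.4 = 1093322.5 L = 1090 m³.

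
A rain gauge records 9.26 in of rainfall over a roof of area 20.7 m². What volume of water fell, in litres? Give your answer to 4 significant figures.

Depth: 9.26 in × 25.4 = 235.204 mm.
1 mm over 1 m² is 1 L, so volume = 235.204 × 20.7 = 4868.7228 L ≈ 4869 L.

4869 litres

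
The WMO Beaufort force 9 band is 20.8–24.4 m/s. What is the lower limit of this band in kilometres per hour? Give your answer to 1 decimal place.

20.8–24.4 m/s × 3.6 = 74.9–87.8 km/h.

74.9 km/h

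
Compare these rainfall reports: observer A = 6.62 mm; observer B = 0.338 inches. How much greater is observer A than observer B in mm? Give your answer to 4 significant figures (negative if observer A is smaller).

-1.965 mm

observer B: 0.338 in = 8.58520 mm.
Difference: 6.62000 − 8.58520 = -1.965 mm.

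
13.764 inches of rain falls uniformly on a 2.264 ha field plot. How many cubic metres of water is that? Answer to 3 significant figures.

7920 cubic metres

Depth: 13.764 in × 25.4 = 349.6056 mm.
Area: 2.264 ha = 22640 m².
1 mm over 1 m² is 1 L, so volume = 349.6056 × 22640 = 7915070.8 L = 7920 m³.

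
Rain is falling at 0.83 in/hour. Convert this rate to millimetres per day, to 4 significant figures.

0.83 in/hour × 25.4 mm/in × 24 hour/day = 506.0 mm/day.

506.0 mm/day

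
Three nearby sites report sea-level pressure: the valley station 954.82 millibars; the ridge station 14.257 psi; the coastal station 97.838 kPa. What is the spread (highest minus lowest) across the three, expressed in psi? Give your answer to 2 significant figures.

the valley station: 954.82 mb = 13.8485 psi.
the coastal station: 97.838 kPa = 14.1902 psi.
Spread: 14.2570 − 13.8485 = 0.41 psi.

0.41 psi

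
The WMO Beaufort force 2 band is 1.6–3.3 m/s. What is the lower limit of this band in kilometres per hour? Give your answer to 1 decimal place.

5.8 km/h

1.6–3.3 m/s × 3.6 = 5.8–11.9 km/h.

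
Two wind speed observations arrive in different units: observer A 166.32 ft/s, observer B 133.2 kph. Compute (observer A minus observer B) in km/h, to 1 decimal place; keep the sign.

observer A: 166.32 ft/s = 182.500 km/h.
Difference: 182.500 − 133.200 = 49.3 km/h.

49.3 km/h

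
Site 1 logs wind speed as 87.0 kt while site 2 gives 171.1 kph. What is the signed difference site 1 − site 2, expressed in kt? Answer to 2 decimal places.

site 2: 171.1 km/h = 92.3866 kt.
Difference: 87.0000 − 92.3866 = -5.39 kt.

-5.39 kt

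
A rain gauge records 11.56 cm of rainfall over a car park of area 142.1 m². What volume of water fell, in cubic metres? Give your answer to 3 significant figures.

Depth: 11.56 cm × 10 = 115.6 mm.
1 mm over 1 m² is 1 L, so volume = 115.6 × 142.1 = 16426.76 L = 16.4 m³.

16.4 cubic metres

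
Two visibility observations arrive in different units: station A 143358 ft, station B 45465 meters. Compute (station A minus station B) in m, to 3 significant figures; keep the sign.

-1770 m

station A: 143358 ft = 43695.52 m.
Difference: 43695.52 − 45465.00 = -1770 m.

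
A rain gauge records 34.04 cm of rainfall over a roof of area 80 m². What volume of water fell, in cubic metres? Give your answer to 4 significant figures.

27.23 cubic metres

Depth: 34.04 cm × 10 = 340.4 mm.
1 mm over 1 m² is 1 L, so volume = 340.4 × 80 = 27232 L = 27.23 m³.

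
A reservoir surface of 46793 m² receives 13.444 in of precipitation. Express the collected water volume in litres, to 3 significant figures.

16000000 litres

Depth: 13.444 in × 25.4 = 341.4776 mm.
1 mm over 1 m² is 1 L, so volume = 341.4776 × 46793 = 15978761 L ≈ 16000000 L.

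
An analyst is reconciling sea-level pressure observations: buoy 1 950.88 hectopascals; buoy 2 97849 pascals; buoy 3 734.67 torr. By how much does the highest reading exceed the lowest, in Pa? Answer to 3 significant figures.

2860 Pa

buoy 1: 950.88 hPa = 95088.00 Pa.
buoy 3: 734.67 mmHg = 97947.96 Pa.
Spread: 97947.96 − 95088.00 = 2860 Pa.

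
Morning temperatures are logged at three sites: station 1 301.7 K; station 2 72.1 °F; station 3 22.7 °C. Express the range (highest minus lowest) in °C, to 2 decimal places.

station 1: 301.7 K = 28.550 °C.
station 2: 72.1 °F = 22.278 °C.
Spread: 28.550 − 22.278 = 6.272 °C.

6.27 °C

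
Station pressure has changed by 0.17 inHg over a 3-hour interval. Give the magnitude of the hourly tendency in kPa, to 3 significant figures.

0.17 inHg / 3 h × 3.38639 kPa/inHg = 0.192 kPa/h.

0.192 kPa per hour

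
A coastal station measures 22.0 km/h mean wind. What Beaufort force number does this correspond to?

22.0 km/h = 6.1 m/s, which is Beaufort 4 (moderate breeze, 5.5–7.9 m/s).

Beaufort force 4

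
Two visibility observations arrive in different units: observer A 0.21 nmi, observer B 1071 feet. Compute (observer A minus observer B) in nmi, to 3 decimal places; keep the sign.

observer B: 1071 ft = 0.17626 nmi.
Difference: 0.21000 − 0.17626 = 0.034 nmi.

0.034 nmi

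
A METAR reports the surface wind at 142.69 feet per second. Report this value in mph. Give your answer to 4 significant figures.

1 ft/s = 0.681818 mph, so 142.69 × 0.681818 = 97.29 mph.

97.29 mph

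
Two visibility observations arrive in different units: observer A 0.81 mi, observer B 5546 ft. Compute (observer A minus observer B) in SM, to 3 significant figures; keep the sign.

observer B: 5546 ft = 1.05038 SM.
Difference: 0.81000 − 1.05038 = -0.240 SM.

-0.240 SM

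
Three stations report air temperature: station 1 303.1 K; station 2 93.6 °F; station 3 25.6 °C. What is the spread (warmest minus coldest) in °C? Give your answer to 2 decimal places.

8.62 °C

station 1: 303.1 K = 29.950 °C.
station 2: 93.6 °F = 34.222 °C.
Spread: 34.222 − 25.600 = 8.622 °C.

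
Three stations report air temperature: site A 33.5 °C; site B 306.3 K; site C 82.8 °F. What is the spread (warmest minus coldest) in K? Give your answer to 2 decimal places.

5.28 K

site B: 306.3 K = 33.150 °C.
site C: 82.8 °F = 28.222 °C.
Spread: 33.500 − 28.222 = 5.278 °C.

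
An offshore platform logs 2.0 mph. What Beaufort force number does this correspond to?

Beaufort force 1

2.0 mph = 0.9 m/s, which is Beaufort 1 (light air, 0.3–1.5 m/s).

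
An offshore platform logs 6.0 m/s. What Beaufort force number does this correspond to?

6.0 m/s lies in the Beaufort 4 band (moderate breeze, 5.5–7.9 m/s).

Beaufort force 4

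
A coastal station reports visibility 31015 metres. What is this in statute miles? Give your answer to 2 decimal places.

1 m = 0.000621371 SM, so 31015 × 0.000621371 = 19.27 SM.

19.27 SM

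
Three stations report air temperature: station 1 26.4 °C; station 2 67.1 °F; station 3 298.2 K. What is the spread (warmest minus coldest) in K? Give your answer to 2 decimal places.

6.90 K

station 2: 67.1 °F = 19.500 °C.
station 3: 298.2 K = 25.050 °C.
Spread: 26.400 − 19.500 = 6.900 °C.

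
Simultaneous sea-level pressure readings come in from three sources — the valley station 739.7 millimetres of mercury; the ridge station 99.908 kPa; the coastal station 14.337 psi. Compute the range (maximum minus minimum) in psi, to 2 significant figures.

the valley station: 739.7 mmHg = 14.3034 psi.
the ridge station: 99.908 kPa = 14.4904 psi.
Spread: 14.4904 − 14.3034 = 0.19 psi.

0.19 psi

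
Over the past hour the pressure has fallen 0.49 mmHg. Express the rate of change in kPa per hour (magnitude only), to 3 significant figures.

0.0653 kPa per hour

0.49 mmHg / 1 h × 0.133322 kPa/mmHg = 0.0653 kPa/h.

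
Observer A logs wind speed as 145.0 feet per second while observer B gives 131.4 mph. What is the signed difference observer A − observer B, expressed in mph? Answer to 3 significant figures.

observer A: 145.0 ft/s = 98.864 mph.
Difference: 98.864 − 131.400 = -32.5 mph.

-32.5 mph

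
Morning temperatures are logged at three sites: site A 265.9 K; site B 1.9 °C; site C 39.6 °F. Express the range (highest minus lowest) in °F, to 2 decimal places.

site A: 265.9 K = -7.250 °C.
site C: 39.6 °F = 4.222 °C.
Spread: 4.222 − (-7.250) = 11.472 °C = 20.65 °F.

20.65 °F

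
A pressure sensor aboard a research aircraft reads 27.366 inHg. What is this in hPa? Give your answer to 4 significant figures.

1 inHg = 33.8639 hPa, so 27.366 × 33.8639 = 926.7 hPa.

926.7 hPa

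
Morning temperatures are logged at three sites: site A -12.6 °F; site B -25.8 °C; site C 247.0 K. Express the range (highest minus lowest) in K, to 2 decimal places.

site A: -12.6 °F = -24.778 °C.
site C: 247.0 K = -26.150 °C.
Spread: (-24.778) − (-26.150) = 1.372 °C.

1.37 K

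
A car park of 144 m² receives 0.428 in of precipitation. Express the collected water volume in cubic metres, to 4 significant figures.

Depth: 0.428 in × 25.4 = 10.8712 mm.
1 mm over 1 m² is 1 L, so volume = 10.8712 × 144 = 1565.4528 L = 1.565 m³.

1.565 cubic metres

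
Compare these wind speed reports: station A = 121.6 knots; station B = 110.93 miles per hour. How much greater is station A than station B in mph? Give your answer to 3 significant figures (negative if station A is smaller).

station A: 121.6 kt = 139.935 mph.
Difference: 139.935 − 110.930 = 29.0 mph.

29.0 mph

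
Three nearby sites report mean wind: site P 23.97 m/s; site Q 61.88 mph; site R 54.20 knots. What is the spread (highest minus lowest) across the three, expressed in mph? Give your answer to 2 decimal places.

site P: 23.97 m/s = 53.6194 mph.
site R: 54.20 kt = 62.3722 mph.
Spread: 62.3722 − 53.6194 = 8.75 mph.

8.75 mph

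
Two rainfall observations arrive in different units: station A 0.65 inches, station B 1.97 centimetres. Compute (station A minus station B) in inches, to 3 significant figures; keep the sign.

station B: 1.97 cm = 0.77559 in.
Difference: 0.65000 − 0.77559 = -0.126 in.

-0.126 in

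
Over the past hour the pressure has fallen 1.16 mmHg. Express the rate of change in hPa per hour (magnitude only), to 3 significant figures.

1.16 mmHg / 1 h × 1.33322 hPa/mmHg = 1.55 hPa/h.

1.55 hPa per hour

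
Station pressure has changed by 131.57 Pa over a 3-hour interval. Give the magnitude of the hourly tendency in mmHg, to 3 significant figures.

131.57 Pa / 3 h × 0.00750062 mmHg/Pa = 0.329 mmHg/h.

0.329 mmHg per hour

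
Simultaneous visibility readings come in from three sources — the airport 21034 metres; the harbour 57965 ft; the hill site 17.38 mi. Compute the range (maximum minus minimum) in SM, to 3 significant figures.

6.40 SM

the airport: 21034 m = 13.0699 SM.
the harbour: 57965 ft = 10.9782 SM.
Spread: 17.3800 − 10.9782 = 6.40 SM.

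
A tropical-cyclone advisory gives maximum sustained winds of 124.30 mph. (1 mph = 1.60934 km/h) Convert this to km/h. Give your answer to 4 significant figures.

200.0 km/h

1 mph = 1.60934 km/h, so 124.30 × 1.60934 = 200.0 km/h.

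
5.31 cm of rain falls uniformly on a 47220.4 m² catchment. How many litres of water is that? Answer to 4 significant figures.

2507000 litres

Depth: 5.31 cm × 10 = 53.1 mm.
1 mm over 1 m² is 1 L, so volume = 53.1 × 47220.4 = 2507403.2 L ≈ 2507000 L.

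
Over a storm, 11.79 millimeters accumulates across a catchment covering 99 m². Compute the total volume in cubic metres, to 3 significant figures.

1 mm over 1 m² is 1 L, so volume = 11.79 × 99 = 1167.21 L = 1.17 m³.

1.17 cubic metres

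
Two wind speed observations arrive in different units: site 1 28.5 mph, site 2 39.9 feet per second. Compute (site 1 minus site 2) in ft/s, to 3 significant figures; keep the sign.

1.90 ft/s

site 1: 28.5 mph = 41.8000 ft/s.
Difference: 41.8000 − 39.9000 = 1.90 ft/s.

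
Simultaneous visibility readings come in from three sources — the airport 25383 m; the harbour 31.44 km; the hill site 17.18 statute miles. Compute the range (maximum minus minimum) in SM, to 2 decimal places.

3.76 SM

the airport: 25383 m = 15.7723 SM.
the harbour: 31.44 km = 19.5359 SM.
Spread: 19.5359 − 15.7723 = 3.76 SM.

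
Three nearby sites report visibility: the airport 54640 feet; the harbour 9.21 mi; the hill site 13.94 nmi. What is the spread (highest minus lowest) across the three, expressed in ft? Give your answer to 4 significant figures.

the harbour: 9.21 SM = 48628.80 ft.
the hill site: 13.94 nmi = 84701.05 ft.
Spread: 84701.05 − 48628.80 = 36070 ft.

36070 ft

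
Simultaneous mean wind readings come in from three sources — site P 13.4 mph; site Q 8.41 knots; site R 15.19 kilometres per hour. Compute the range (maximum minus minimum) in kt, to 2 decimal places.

3.44 kt

site P: 13.4 mph = 11.6443 kt.
site R: 15.19 km/h = 8.2019 kt.
Spread: 11.6443 − 8.2019 = 3.44 kt.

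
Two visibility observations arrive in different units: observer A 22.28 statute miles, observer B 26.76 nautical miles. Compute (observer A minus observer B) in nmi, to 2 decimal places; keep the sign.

observer A: 22.28 SM = 19.3608 nmi.
Difference: 19.3608 − 26.7600 = -7.40 nmi.

-7.40 nmi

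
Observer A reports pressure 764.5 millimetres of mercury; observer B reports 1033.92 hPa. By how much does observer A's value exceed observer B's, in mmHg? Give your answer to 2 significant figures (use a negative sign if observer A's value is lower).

-11 mmHg

observer B: 1033.92 hPa = 775.50 mmHg.
Difference: 764.50 − 775.50 = -11 mmHg.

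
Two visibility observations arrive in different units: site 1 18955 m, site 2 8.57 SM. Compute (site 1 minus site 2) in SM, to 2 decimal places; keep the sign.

3.21 SM

site 1: 18955 m = 11.7781 SM.
Difference: 11.7781 − 8.5700 = 3.21 SM.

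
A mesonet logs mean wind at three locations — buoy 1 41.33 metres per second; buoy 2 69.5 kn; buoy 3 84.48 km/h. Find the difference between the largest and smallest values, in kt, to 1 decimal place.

34.7 kt

buoy 1: 41.33 m/s = 80.339 kt.
buoy 3: 84.48 km/h = 45.616 kt.
Spread: 80.339 − 45.616 = 34.7 kt.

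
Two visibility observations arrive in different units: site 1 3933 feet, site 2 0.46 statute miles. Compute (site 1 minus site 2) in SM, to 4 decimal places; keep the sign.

site 1: 3933 ft = 0.744886 SM.
Difference: 0.744886 − 0.460000 = 0.2849 SM.

0.2849 SM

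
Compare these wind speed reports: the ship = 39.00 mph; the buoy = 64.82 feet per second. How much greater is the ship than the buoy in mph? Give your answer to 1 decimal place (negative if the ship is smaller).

-5.2 mph

the buoy: 64.82 ft/s = 44.195 mph.
Difference: 39.000 − 44.195 = -5.2 mph.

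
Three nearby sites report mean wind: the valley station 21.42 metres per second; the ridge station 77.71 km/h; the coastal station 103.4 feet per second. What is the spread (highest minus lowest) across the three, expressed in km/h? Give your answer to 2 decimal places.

the valley station: 21.42 m/s = 77.1120 km/h.
the coastal station: 103.4 ft/s = 113.4588 km/h.
Spread: 113.4588 − 77.1120 = 36.35 km/h.

36.35 km/h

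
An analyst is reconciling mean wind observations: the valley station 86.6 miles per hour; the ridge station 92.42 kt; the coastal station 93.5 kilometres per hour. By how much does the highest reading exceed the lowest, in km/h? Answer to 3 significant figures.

77.7 km/h

the valley station: 86.6 mph = 139.369 km/h.
the ridge station: 92.42 kt = 171.162 km/h.
Spread: 171.162 − 93.500 = 77.7 km/h.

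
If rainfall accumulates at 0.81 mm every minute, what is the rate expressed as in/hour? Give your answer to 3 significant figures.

0.81 mm/minute × 0.0393701 in/mm × 60 minute/hour = 1.91 in/hour.

1.91 in/hour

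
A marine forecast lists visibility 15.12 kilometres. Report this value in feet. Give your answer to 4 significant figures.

1 km = 3280.84 ft, so 15.12 × 3280.84 = 49610 ft.

49610 ft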